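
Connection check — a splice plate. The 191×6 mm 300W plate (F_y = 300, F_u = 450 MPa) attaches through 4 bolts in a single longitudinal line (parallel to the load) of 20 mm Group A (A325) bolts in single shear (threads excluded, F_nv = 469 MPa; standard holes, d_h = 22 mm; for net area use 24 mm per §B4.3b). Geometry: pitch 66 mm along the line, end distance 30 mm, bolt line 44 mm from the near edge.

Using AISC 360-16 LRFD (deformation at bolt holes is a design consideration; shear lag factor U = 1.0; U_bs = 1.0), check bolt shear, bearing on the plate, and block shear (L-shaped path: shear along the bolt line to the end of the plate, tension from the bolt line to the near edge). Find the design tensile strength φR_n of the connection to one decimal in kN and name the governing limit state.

Bolt shear: A_b = π(20)²/4 = 314.16 mm². φR_n = 0.75 × 469 × 314.16 × 4 × 1 = 442.0 kN.
Bearing (6 mm plate, F_u = 450 MPa): end bolts L_c = 30 − 22/2 = 19, R_n = min(1.2×19×6×450, 2.4×20×6×450) = 61.56 kN/bolt; interior L_c = 66 − 22 = 44, R_n = 129.6 kN/bolt. φR_n = 0.75 × (1×61.56 + 3×129.6) = 337.8 kN.
Block shear: shear path 1×[30+3×66] = 1×228 mm, A_gv = 1368, A_nv = 1×(228 − 3.5×24)×6 = 864 mm²; tension to near edge: (44 − 0.5×24)×6 = 192 mm². R_n = min(0.6×450×864, 0.6×300×1368) + 1.0×450×192 = min(233.28, 246.24) + 86.4 = 319.68 kN. φR_n = 0.75 × 319.68 = 239.8 kN.
Governing: min(442.0, 337.8, 239.8) = 239.8 kN → block shear.

239.8 kN (block shear governs)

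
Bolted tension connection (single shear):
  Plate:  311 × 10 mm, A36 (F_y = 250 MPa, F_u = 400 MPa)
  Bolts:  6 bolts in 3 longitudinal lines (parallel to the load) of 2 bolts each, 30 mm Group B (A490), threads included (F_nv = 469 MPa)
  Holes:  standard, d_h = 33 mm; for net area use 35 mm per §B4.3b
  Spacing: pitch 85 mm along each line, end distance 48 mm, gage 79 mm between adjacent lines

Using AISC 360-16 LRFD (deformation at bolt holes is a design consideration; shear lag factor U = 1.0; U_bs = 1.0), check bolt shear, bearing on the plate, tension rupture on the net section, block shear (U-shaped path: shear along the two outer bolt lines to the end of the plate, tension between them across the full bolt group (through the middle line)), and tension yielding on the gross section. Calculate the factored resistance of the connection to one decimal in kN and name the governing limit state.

Bolt shear: A_b = π(30)²/4 = 706.86 mm². φR_n = 0.75 × 469 × 706.86 × 6 × 1 = 1491.8 kN.
Bearing (10 mm plate, F_u = 400 MPa): end bolts L_c = 48 − 33/2 = 31.5, R_n = min(1.2×31.5×10×400, 2.4×30×10×400) = 151.2 kN/bolt; interior L_c = 85 − 33 = 52, R_n = 249.6 kN/bolt. φR_n = 0.75 × (3×151.2 + 3×249.6) = 901.8 kN.
Tension rupture (net): A_n = (311 − 3×35)×10 = 2060 mm² (U = 1.0, A_e = A_n). φR_n = 0.75 × 400 × 2060 = 618.0 kN.
Block shear: shear path 2×[48+1×85] = 2×133 mm, A_gv = 2660, A_nv = 2×(133 − 1.5×35)×10 = 1610 mm²; tension across gage: (158 − 2×35)×10 = 880 mm². R_n = min(0.6×400×1610, 0.6×250×2660) + 1.0×400×880 = min(386.4, 399) + 352 = 738.4 kN. φR_n = 0.75 × 738.4 = 553.8 kN.
Tension yield (gross): A_g = 311×10 = 3110 mm². φR_n = 0.90 × 250 × 3110 = 699.8 kN.
Governing: min(1491.8, 901.8, 618.0, 553.8, 699.8) = 553.8 kN → block shear.

553.8 kN (block shear governs)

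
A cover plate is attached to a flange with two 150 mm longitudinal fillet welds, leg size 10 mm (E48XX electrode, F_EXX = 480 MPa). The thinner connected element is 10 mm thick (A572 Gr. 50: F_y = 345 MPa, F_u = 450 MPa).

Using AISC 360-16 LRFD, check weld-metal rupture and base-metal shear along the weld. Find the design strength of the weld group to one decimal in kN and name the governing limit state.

458.1 kN (weld metal governs)

Weld metal: throat = 0.707×10 = 7.07 mm, L = 2×150 = 300 mm. φR_n = 0.75 × 0.6 × 480 × 7.07 × 300 = 458.1 kN.
Base metal shear (10 mm plate): yield φR_n = 1.0×0.6×345×10×300 = 621.0 kN; rupture φR_n = 0.75×0.6×450×10×300 = 607.5 kN; take 607.5 kN (rupture).
Governing: min(458.1, 607.5) = 458.1 kN → weld metal.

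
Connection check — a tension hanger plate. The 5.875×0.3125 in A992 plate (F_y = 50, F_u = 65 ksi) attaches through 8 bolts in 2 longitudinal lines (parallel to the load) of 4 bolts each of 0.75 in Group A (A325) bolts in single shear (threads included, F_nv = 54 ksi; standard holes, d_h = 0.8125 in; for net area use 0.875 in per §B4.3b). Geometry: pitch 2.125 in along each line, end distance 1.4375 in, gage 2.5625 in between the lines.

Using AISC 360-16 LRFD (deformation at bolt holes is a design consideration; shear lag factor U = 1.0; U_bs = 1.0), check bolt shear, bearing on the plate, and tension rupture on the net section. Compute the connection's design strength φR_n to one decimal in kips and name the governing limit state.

Bolt shear: A_b = π(0.75)²/4 = 0.44179 in². φR_n = 0.75 × 54 × 0.44179 × 8 × 1 = 143.1 kips.
Bearing (0.3125 in plate, F_u = 65 ksi): end bolts L_c = 1.4375 − 0.8125/2 = 1.03125, R_n = min(1.2×1.03125×0.3125×65, 2.4×0.75×0.3125×65) = 25.137 kips/bolt; interior L_c = 2.125 − 0.8125 = 1.3125, R_n = 31.992 kips/bolt. φR_n = 0.75 × (2×25.137 + 6×31.992) = 181.7 kips.
Tension rupture (net): A_n = (5.875 − 2×0.875)×0.3125 = 1.2891 in² (U = 1.0, A_e = A_n). φR_n = 0.75 × 65 × 1.2891 = 62.8 kips.
Governing: min(143.1, 181.7, 62.8) = 62.8 kips → net-section rupture.

62.8 kips (net-section rupture governs)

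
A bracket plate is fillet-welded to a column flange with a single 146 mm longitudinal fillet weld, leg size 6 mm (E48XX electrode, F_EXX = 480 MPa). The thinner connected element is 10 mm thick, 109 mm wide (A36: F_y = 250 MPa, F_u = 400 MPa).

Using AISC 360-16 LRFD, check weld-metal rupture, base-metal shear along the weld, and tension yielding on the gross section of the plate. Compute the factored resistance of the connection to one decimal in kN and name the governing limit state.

133.8 kN (weld metal governs)

Weld metal: throat = 0.707×6 = 4.242 mm, L = 146 mm. φR_n = 0.75 × 0.6 × 480 × 4.242 × 146 = 133.8 kN.
Base metal shear (10 mm plate): yield φR_n = 1.0×0.6×250×10×146 = 219.0 kN; rupture φR_n = 0.75×0.6×400×10×146 = 262.8 kN; take 219.0 kN (yield).
Tension yield (gross): A_g = 109×10 = 1090 mm². φR_n = 0.90 × 250 × 1090 = 245.3 kN.
Governing: min(133.8, 219.0, 245.3) = 133.8 kN → weld metal.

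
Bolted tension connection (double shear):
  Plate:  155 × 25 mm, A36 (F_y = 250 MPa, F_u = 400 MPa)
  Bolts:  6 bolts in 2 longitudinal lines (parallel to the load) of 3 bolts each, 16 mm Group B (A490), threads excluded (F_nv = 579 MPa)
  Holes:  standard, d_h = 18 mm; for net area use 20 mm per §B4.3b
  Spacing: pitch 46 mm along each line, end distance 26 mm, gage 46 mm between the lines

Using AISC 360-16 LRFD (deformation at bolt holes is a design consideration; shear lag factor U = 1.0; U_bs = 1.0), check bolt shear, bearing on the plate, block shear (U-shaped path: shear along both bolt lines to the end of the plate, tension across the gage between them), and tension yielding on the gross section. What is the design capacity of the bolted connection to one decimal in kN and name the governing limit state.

807.0 kN (block shear governs)

Bolt shear: A_b = π(16)²/4 = 201.06 mm². φR_n = 0.75 × 579 × 201.06 × 6 × 2 = 1047.7 kN.
Bearing (25 mm plate, F_u = 400 MPa): end bolts L_c = 26 − 18/2 = 17, R_n = min(1.2×17×25×400, 2.4×16×25×400) = 204 kN/bolt; interior L_c = 46 − 18 = 28, R_n = 336 kN/bolt. φR_n = 0.75 × (2×204 + 4×336) = 1314.0 kN.
Block shear: shear path 2×[26+2×46] = 2×118 mm, A_gv = 5900, A_nv = 2×(118 − 2.5×20)×25 = 3400 mm²; tension across gage: (46 − 1×20)×25 = 650 mm². R_n = min(0.6×400×3400, 0.6×250×5900) + 1.0×400×650 = min(816, 885) + 260 = 1076 kN. φR_n = 0.75 × 1076 = 807.0 kN.
Tension yield (gross): A_g = 155×25 = 3875 mm². φR_n = 0.90 × 250 × 3875 = 871.9 kN.
Governing: min(1047.7, 1314.0, 807.0, 871.9) = 807.0 kN → block shear.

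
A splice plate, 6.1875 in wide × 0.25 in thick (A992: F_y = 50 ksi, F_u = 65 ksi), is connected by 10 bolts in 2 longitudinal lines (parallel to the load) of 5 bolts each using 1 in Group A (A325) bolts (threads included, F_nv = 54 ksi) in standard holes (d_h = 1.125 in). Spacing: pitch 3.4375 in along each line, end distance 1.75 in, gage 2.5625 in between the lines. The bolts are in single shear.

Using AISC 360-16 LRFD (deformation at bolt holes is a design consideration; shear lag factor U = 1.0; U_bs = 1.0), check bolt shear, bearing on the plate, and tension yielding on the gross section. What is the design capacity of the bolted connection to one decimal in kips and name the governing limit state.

69.6 kips (gross-section yield governs)

Bolt shear: A_b = π(1)²/4 = 0.7854 in². φR_n = 0.75 × 54 × 0.7854 × 10 × 1 = 318.1 kips.
Bearing (0.25 in plate, F_u = 65 ksi): end bolts L_c = 1.75 − 1.125/2 = 1.1875, R_n = min(1.2×1.1875×0.25×65, 2.4×1×0.25×65) = 23.156 kips/bolt; interior L_c = 3.4375 − 1.125 = 2.3125, R_n = 39 kips/bolt. φR_n = 0.75 × (2×23.156 + 8×39) = 268.7 kips.
Tension yield (gross): A_g = 6.1875×0.25 = 1.5469 in². φR_n = 0.90 × 50 × 1.5469 = 69.6 kips.
Governing: min(318.1, 268.7, 69.6) = 69.6 kips → gross-section yield.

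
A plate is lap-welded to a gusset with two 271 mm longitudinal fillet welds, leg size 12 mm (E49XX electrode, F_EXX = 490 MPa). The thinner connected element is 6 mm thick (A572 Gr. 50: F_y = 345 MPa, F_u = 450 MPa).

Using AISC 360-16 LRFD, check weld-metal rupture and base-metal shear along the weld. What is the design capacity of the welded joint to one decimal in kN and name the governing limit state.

Weld metal: throat = 0.707×12 = 8.484 mm, L = 2×271 = 542 mm. φR_n = 0.75 × 0.6 × 490 × 8.484 × 542 = 1013.9 kN.
Base metal shear (6 mm plate): yield φR_n = 1.0×0.6×345×6×542 = 673.2 kN; rupture φR_n = 0.75×0.6×450×6×542 = 658.5 kN; take 658.5 kN (rupture).
Governing: min(1013.9, 658.5) = 658.5 kN → base-metal shear.

658.5 kN (base-metal shear governs)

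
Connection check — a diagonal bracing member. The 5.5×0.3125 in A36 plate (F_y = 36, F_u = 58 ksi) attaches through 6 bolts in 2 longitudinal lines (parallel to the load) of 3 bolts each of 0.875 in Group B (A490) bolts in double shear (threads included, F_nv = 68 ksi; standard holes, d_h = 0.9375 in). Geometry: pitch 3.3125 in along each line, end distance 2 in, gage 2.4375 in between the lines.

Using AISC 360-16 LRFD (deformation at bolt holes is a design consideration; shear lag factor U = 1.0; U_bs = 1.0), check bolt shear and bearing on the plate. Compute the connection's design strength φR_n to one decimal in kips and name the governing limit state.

Bolt shear: A_b = π(0.875)²/4 = 0.60132 in². φR_n = 0.75 × 68 × 0.60132 × 6 × 2 = 368.0 kips.
Bearing (0.3125 in plate, F_u = 58 ksi): end bolts L_c = 2 − 0.9375/2 = 1.53125, R_n = min(1.2×1.53125×0.3125×58, 2.4×0.875×0.3125×58) = 33.305 kips/bolt; interior L_c = 3.3125 − 0.9375 = 2.375, R_n = 38.063 kips/bolt. φR_n = 0.75 × (2×33.305 + 4×38.063) = 164.1 kips.
Governing: min(368.0, 164.1) = 164.1 kips → bearing.

164.1 kips (bearing governs)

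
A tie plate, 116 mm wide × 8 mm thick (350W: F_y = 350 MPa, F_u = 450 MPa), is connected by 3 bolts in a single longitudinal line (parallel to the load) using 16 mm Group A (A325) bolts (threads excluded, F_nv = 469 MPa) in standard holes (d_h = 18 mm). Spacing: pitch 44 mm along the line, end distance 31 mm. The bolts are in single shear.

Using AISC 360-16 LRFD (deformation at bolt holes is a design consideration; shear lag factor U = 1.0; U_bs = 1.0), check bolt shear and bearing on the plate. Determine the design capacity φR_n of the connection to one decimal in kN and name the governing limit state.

Bolt shear: A_b = π(16)²/4 = 201.06 mm². φR_n = 0.75 × 469 × 201.06 × 3 × 1 = 212.2 kN.
Bearing (8 mm plate, F_u = 450 MPa): end bolts L_c = 31 − 18/2 = 22, R_n = min(1.2×22×8×450, 2.4×16×8×450) = 95.04 kN/bolt; interior L_c = 44 − 18 = 26, R_n = 112.32 kN/bolt. φR_n = 0.75 × (1×95.04 + 2×112.32) = 239.8 kN.
Governing: min(212.2, 239.8) = 212.2 kN → bolt shear.

212.2 kN (bolt shear governs)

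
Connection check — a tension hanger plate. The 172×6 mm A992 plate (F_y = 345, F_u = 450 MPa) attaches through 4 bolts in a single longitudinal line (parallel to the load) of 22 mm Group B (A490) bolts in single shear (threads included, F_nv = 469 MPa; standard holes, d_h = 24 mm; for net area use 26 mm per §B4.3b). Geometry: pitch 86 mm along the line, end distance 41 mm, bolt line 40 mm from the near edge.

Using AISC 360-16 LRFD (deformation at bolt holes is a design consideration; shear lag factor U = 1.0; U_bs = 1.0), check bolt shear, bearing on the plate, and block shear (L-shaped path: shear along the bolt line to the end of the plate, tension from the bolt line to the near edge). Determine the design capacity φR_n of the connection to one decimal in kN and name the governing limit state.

Bolt shear: A_b = π(22)²/4 = 380.13 mm². φR_n = 0.75 × 469 × 380.13 × 4 × 1 = 534.8 kN.
Bearing (6 mm plate, F_u = 450 MPa): end bolts L_c = 41 − 24/2 = 29, R_n = min(1.2×29×6×450, 2.4×22×6×450) = 93.96 kN/bolt; interior L_c = 86 − 24 = 62, R_n = 142.56 kN/bolt. φR_n = 0.75 × (1×93.96 + 3×142.56) = 391.2 kN.
Block shear: shear path 1×[41+3×86] = 1×299 mm, A_gv = 1794, A_nv = 1×(299 − 3.5×26)×6 = 1248 mm²; tension to near edge: (40 − 0.5×26)×6 = 162 mm². R_n = min(0.6×450×1248, 0.6×345×1794) + 1.0×450×162 = min(336.96, 371.36) + 72.9 = 409.86 kN. φR_n = 0.75 × 409.86 = 307.4 kN.
Governing: min(534.8, 391.2, 307.4) = 307.4 kN → block shear.

307.4 kN (block shear governs)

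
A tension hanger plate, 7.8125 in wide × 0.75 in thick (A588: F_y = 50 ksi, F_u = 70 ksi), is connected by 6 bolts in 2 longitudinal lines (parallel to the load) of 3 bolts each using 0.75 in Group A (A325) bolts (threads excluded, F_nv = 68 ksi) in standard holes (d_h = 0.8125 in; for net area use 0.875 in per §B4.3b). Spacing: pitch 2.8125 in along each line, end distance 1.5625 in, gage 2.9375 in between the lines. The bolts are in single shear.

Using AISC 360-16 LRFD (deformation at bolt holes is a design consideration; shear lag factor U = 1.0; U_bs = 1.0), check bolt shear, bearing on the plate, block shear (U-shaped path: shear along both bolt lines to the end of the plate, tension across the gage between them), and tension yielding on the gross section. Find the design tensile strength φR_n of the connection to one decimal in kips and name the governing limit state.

Bolt shear: A_b = π(0.75)²/4 = 0.44179 in². φR_n = 0.75 × 68 × 0.44179 × 6 × 1 = 135.2 kips.
Bearing (0.75 in plate, F_u = 70 ksi): end bolts L_c = 1.5625 − 0.8125/2 = 1.15625, R_n = min(1.2×1.15625×0.75×70, 2.4×0.75×0.75×70) = 72.844 kips/bolt; interior L_c = 2.8125 − 0.8125 = 2, R_n = 94.5 kips/bolt. φR_n = 0.75 × (2×72.844 + 4×94.5) = 392.8 kips.
Block shear: shear path 2×[1.5625+2×2.8125] = 2×7.1875 in, A_gv = 10.781, A_nv = 2×(7.1875 − 2.5×0.875)×0.75 = 7.5 in²; tension across gage: (2.9375 − 1×0.875)×0.75 = 1.5469 in². R_n = min(0.6×70×7.5, 0.6×50×10.781) + 1.0×70×1.5469 = min(315, 323.43) + 108.28 = 423.28 kips. φR_n = 0.75 × 423.28 = 317.5 kips.
Tension yield (gross): A_g = 7.8125×0.75 = 5.8594 in². φR_n = 0.90 × 50 × 5.8594 = 263.7 kips.
Governing: min(135.2, 392.8, 317.5, 263.7) = 135.2 kips → bolt shear.

135.2 kips (bolt shear governs)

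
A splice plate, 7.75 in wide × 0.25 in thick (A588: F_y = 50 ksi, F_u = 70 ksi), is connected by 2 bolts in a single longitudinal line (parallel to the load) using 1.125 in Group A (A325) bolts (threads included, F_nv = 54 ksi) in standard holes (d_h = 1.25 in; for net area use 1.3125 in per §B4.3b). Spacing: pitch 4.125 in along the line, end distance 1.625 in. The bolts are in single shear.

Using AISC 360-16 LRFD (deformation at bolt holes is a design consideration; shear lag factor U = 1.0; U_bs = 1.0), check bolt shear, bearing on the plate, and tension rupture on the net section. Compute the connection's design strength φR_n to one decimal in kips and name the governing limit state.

Bolt shear: A_b = π(1.125)²/4 = 0.99402 in². φR_n = 0.75 × 54 × 0.99402 × 2 × 1 = 80.5 kips.
Bearing (0.25 in plate, F_u = 70 ksi): end bolts L_c = 1.625 − 1.25/2 = 1, R_n = min(1.2×1×0.25×70, 2.4×1.125×0.25×70) = 21 kips/bolt; interior L_c = 4.125 − 1.25 = 2.875, R_n = 47.25 kips/bolt. φR_n = 0.75 × (1×21 + 1×47.25) = 51.2 kips.
Tension rupture (net): A_n = (7.75 − 1×1.3125)×0.25 = 1.6094 in² (U = 1.0, A_e = A_n). φR_n = 0.75 × 70 × 1.6094 = 84.5 kips.
Governing: min(80.5, 51.2, 84.5) = 51.2 kips → bearing.

51.2 kips (bearing governs)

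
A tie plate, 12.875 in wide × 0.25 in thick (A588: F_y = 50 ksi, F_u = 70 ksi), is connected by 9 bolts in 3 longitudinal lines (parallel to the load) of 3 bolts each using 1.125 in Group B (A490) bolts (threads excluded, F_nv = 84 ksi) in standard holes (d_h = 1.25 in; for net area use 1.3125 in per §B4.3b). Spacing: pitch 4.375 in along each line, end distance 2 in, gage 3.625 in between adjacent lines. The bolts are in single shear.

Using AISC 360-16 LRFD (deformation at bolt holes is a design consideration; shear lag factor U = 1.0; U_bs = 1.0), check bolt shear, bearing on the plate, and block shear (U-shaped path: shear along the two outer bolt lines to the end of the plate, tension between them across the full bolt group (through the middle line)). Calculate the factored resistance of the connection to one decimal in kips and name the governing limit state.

Bolt shear: A_b = π(1.125)²/4 = 0.99402 in². φR_n = 0.75 × 84 × 0.99402 × 9 × 1 = 563.6 kips.
Bearing (0.25 in plate, F_u = 70 ksi): end bolts L_c = 2 − 1.25/2 = 1.375, R_n = min(1.2×1.375×0.25×70, 2.4×1.125×0.25×70) = 28.875 kips/bolt; interior L_c = 4.375 − 1.25 = 3.125, R_n = 47.25 kips/bolt. φR_n = 0.75 × (3×28.875 + 6×47.25) = 277.6 kips.
Block shear: shear path 2×[2+2×4.375] = 2×10.75 in, A_gv = 5.375, A_nv = 2×(10.75 − 2.5×1.3125)×0.25 = 3.7344 in²; tension across gage: (7.25 − 2×1.3125)×0.25 = 1.1563 in². R_n = min(0.6×70×3.7344, 0.6×50×5.375) + 1.0×70×1.1563 = min(156.84, 161.25) + 80.941 = 237.78 kips. φR_n = 0.75 × 237.78 = 178.3 kips.
Governing: min(563.6, 277.6, 178.3) = 178.3 kips → block shear.

178.3 kips (block shear governs)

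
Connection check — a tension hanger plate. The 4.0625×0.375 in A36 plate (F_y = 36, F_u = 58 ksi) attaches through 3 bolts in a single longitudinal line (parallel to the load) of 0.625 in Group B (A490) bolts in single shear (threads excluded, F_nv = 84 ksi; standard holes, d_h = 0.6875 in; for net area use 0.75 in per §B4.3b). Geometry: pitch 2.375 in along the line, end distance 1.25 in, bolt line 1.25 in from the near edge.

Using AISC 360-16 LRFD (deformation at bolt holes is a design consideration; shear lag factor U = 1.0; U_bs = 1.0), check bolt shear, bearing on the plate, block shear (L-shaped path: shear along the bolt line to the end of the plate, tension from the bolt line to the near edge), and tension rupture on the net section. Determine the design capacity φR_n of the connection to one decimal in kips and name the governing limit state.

Bolt shear: A_b = π(0.625)²/4 = 0.3068 in². φR_n = 0.75 × 84 × 0.3068 × 3 × 1 = 58.0 kips.
Bearing (0.375 in plate, F_u = 58 ksi): end bolts L_c = 1.25 − 0.6875/2 = 0.90625, R_n = min(1.2×0.90625×0.375×58, 2.4×0.625×0.375×58) = 23.653 kips/bolt; interior L_c = 2.375 − 0.6875 = 1.6875, R_n = 32.625 kips/bolt. φR_n = 0.75 × (1×23.653 + 2×32.625) = 66.7 kips.
Block shear: shear path 1×[1.25+2×2.375] = 1×6 in, A_gv = 2.25, A_nv = 1×(6 − 2.5×0.75)×0.375 = 1.5469 in²; tension to near edge: (1.25 − 0.5×0.75)×0.375 = 0.32813 in². R_n = min(0.6×58×1.5469, 0.6×36×2.25) + 1.0×58×0.32813 = min(53.832, 48.6) + 19.032 = 67.632 kips. φR_n = 0.75 × 67.632 = 50.7 kips.
Tension rupture (net): A_n = (4.0625 − 1×0.75)×0.375 = 1.2422 in² (U = 1.0, A_e = A_n). φR_n = 0.75 × 58 × 1.2422 = 54.0 kips.
Governing: min(58.0, 66.7, 50.7, 54.0) = 50.7 kips → block shear.

50.7 kips (block shear governs)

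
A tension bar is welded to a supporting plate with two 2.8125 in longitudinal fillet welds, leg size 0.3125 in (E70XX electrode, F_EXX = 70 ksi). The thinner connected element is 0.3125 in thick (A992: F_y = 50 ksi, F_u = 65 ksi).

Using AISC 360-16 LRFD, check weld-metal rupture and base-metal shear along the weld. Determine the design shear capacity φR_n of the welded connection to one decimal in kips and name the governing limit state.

39.1 kips (weld metal governs)

Weld metal: throat = 0.707×0.3125 = 0.22094 in, L = 2×2.8125 = 5.625 in. φR_n = 0.75 × 0.6 × 70 × 0.22094 × 5.625 = 39.1 kips.
Base metal shear (0.3125 in plate): yield φR_n = 1.0×0.6×50×0.3125×5.625 = 52.7 kips; rupture φR_n = 0.75×0.6×65×0.3125×5.625 = 51.4 kips; take 51.4 kips (rupture).
Governing: min(39.1, 51.4) = 39.1 kips → weld metal.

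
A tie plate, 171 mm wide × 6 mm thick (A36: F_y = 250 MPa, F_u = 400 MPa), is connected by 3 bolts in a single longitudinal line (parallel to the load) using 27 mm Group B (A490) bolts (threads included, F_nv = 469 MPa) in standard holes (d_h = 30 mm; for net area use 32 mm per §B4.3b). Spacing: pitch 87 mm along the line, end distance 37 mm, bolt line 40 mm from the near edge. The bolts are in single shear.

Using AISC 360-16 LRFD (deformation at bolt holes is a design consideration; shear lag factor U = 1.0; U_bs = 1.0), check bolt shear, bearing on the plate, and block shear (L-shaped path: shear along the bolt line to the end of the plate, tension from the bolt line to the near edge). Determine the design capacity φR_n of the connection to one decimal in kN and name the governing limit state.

184.7 kN (block shear governs)

Bolt shear: A_b = π(27)²/4 = 572.56 mm². φR_n = 0.75 × 469 × 572.56 × 3 × 1 = 604.2 kN.
Bearing (6 mm plate, F_u = 400 MPa): end bolts L_c = 37 − 30/2 = 22, R_n = min(1.2×22×6×400, 2.4×27×6×400) = 63.36 kN/bolt; interior L_c = 87 − 30 = 57, R_n = 155.52 kN/bolt. φR_n = 0.75 × (1×63.36 + 2×155.52) = 280.8 kN.
Block shear: shear path 1×[37+2×87] = 1×211 mm, A_gv = 1266, A_nv = 1×(211 − 2.5×32)×6 = 786 mm²; tension to near edge: (40 − 0.5×32)×6 = 144 mm². R_n = min(0.6×400×786, 0.6×250×1266) + 1.0×400×144 = min(188.64, 189.9) + 57.6 = 246.24 kN. φR_n = 0.75 × 246.24 = 184.7 kN.
Governing: min(604.2, 280.8, 184.7) = 184.7 kN → block shear.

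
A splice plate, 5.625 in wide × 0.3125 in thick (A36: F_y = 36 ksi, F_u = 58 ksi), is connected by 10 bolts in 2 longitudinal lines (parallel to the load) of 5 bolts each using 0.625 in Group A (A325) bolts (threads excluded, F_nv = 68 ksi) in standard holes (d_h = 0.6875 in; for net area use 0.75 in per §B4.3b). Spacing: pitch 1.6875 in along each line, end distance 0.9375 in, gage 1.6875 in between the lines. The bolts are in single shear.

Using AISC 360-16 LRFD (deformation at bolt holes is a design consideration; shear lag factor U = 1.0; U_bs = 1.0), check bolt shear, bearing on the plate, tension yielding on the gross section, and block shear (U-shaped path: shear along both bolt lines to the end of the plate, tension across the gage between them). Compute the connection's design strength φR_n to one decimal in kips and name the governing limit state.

Bolt shear: A_b = π(0.625)²/4 = 0.3068 in². φR_n = 0.75 × 68 × 0.3068 × 10 × 1 = 156.5 kips.
Bearing (0.3125 in plate, F_u = 58 ksi): end bolts L_c = 0.9375 − 0.6875/2 = 0.59375, R_n = min(1.2×0.59375×0.3125×58, 2.4×0.625×0.3125×58) = 12.914 kips/bolt; interior L_c = 1.6875 − 0.6875 = 1, R_n = 21.75 kips/bolt. φR_n = 0.75 × (2×12.914 + 8×21.75) = 149.9 kips.
Tension yield (gross): A_g = 5.625×0.3125 = 1.7578 in². φR_n = 0.90 × 36 × 1.7578 = 57.0 kips.
Block shear: shear path 2×[0.9375+4×1.6875] = 2×7.6875 in, A_gv = 4.8047, A_nv = 2×(7.6875 − 4.5×0.75)×0.3125 = 2.6953 in²; tension across gage: (1.6875 − 1×0.75)×0.3125 = 0.29297 in². R_n = min(0.6×58×2.6953, 0.6×36×4.8047) + 1.0×58×0.29297 = min(93.796, 103.78) + 16.992 = 110.79 kips. φR_n = 0.75 × 110.79 = 83.1 kips.
Governing: min(156.5, 149.9, 57.0, 83.1) = 57.0 kips → gross-section yield.

57.0 kips (gross-section yield governs)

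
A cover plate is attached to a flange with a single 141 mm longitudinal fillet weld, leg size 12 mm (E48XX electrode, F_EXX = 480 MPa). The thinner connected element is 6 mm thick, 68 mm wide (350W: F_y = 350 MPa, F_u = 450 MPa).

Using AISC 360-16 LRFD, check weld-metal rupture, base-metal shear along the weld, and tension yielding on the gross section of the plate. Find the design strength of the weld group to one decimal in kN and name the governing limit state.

Weld metal: throat = 0.707×12 = 8.484 mm, L = 141 mm. φR_n = 0.75 × 0.6 × 480 × 8.484 × 141 = 258.4 kN.
Base metal shear (6 mm plate): yield φR_n = 1.0×0.6×350×6×141 = 177.7 kN; rupture φR_n = 0.75×0.6×450×6×141 = 171.3 kN; take 171.3 kN (rupture).
Tension yield (gross): A_g = 68×6 = 408 mm². φR_n = 0.90 × 350 × 408 = 128.5 kN.
Governing: min(258.4, 171.3, 128.5) = 128.5 kN → gross-section yield.

128.5 kN (gross-section yield governs)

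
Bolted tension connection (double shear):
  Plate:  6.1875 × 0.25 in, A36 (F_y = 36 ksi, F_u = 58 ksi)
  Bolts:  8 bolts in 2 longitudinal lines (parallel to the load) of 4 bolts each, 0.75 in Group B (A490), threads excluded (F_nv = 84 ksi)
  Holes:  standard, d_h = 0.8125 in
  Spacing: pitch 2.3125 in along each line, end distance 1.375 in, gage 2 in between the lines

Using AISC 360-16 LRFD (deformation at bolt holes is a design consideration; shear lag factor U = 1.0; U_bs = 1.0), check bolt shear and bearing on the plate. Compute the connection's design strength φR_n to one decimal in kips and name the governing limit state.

142.7 kips (bearing governs)

Bolt shear: A_b = π(0.75)²/4 = 0.44179 in². φR_n = 0.75 × 84 × 0.44179 × 8 × 2 = 445.3 kips.
Bearing (0.25 in plate, F_u = 58 ksi): end bolts L_c = 1.375 − 0.8125/2 = 0.96875, R_n = min(1.2×0.96875×0.25×58, 2.4×0.75×0.25×58) = 16.856 kips/bolt; interior L_c = 2.3125 − 0.8125 = 1.5, R_n = 26.1 kips/bolt. φR_n = 0.75 × (2×16.856 + 6×26.1) = 142.7 kips.
Governing: min(445.3, 142.7) = 142.7 kips → bearing.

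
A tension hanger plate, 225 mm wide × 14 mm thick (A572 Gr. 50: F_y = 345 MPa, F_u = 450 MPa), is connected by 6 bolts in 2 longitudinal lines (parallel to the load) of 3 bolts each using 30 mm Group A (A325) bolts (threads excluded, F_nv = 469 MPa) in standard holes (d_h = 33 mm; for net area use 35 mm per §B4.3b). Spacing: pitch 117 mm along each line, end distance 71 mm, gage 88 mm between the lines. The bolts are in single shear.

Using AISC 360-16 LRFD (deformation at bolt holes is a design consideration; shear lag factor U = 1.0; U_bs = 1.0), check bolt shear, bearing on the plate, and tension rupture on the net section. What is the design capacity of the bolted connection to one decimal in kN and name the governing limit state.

732.4 kN (net-section rupture governs)

Bolt shear: A_b = π(30)²/4 = 706.86 mm². φR_n = 0.75 × 469 × 706.86 × 6 × 1 = 1491.8 kN.
Bearing (14 mm plate, F_u = 450 MPa): end bolts L_c = 71 − 33/2 = 54.5, R_n = min(1.2×54.5×14×450, 2.4×30×14×450) = 412.02 kN/bolt; interior L_c = 117 − 33 = 84, R_n = 453.6 kN/bolt. φR_n = 0.75 × (2×412.02 + 4×453.6) = 1978.8 kN.
Tension rupture (net): A_n = (225 − 2×35)×14 = 2170 mm² (U = 1.0, A_e = A_n). φR_n = 0.75 × 450 × 2170 = 732.4 kN.
Governing: min(1491.8, 1978.8, 732.4) = 732.4 kN → net-section rupture.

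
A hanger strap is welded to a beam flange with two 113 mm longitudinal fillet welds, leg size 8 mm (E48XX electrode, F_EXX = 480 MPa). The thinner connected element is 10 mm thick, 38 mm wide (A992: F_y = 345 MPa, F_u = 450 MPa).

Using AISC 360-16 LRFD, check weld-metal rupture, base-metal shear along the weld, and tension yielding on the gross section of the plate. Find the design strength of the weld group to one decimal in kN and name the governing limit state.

118.0 kN (gross-section yield governs)

Weld metal: throat = 0.707×8 = 5.656 mm, L = 2×113 = 226 mm. φR_n = 0.75 × 0.6 × 480 × 5.656 × 226 = 276.1 kN.
Base metal shear (10 mm plate): yield φR_n = 1.0×0.6×345×10×226 = 467.8 kN; rupture φR_n = 0.75×0.6×450×10×226 = 457.7 kN; take 457.7 kN (rupture).
Tension yield (gross): A_g = 38×10 = 380 mm². φR_n = 0.90 × 345 × 380 = 118.0 kN.
Governing: min(276.1, 457.7, 118.0) = 118.0 kN → gross-section yield.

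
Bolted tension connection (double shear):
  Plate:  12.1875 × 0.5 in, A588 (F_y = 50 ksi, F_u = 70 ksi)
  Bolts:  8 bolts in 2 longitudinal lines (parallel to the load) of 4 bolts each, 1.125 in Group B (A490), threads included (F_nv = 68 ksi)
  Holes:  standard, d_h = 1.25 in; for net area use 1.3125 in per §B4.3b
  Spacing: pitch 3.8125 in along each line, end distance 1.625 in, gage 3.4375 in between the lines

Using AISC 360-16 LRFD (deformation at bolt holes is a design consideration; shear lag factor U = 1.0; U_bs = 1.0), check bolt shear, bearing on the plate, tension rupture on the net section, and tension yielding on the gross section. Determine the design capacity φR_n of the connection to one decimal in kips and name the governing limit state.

Bolt shear: A_b = π(1.125)²/4 = 0.99402 in². φR_n = 0.75 × 68 × 0.99402 × 8 × 2 = 811.1 kips.
Bearing (0.5 in plate, F_u = 70 ksi): end bolts L_c = 1.625 − 1.25/2 = 1, R_n = min(1.2×1×0.5×70, 2.4×1.125×0.5×70) = 42 kips/bolt; interior L_c = 3.8125 − 1.25 = 2.5625, R_n = 94.5 kips/bolt. φR_n = 0.75 × (2×42 + 6×94.5) = 488.3 kips.
Tension rupture (net): A_n = (12.1875 − 2×1.3125)×0.5 = 4.7813 in² (U = 1.0, A_e = A_n). φR_n = 0.75 × 70 × 4.7813 = 251.0 kips.
Tension yield (gross): A_g = 12.1875×0.5 = 6.0938 in². φR_n = 0.90 × 50 × 6.0938 = 274.2 kips.
Governing: min(811.1, 488.3, 251.0, 274.2) = 251.0 kips → net-section rupture.

251.0 kips (net-section rupture governs)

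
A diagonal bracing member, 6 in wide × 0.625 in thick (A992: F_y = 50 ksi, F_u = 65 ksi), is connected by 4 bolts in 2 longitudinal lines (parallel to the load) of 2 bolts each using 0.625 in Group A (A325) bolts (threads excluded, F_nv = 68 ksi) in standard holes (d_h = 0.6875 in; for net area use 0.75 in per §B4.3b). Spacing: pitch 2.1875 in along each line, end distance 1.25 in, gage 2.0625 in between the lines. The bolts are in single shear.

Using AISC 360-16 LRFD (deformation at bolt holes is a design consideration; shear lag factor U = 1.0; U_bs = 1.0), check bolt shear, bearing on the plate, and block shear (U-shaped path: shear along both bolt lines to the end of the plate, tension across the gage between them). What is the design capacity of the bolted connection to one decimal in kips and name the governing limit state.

62.6 kips (bolt shear governs)

Bolt shear: A_b = π(0.625)²/4 = 0.3068 in². φR_n = 0.75 × 68 × 0.3068 × 4 × 1 = 62.6 kips.
Bearing (0.625 in plate, F_u = 65 ksi): end bolts L_c = 1.25 − 0.6875/2 = 0.90625, R_n = min(1.2×0.90625×0.625×65, 2.4×0.625×0.625×65) = 44.18 kips/bolt; interior L_c = 2.1875 − 0.6875 = 1.5, R_n = 60.938 kips/bolt. φR_n = 0.75 × (2×44.18 + 2×60.938) = 157.7 kips.
Block shear: shear path 2×[1.25+1×2.1875] = 2×3.4375 in, A_gv = 4.2969, A_nv = 2×(3.4375 − 1.5×0.75)×0.625 = 2.8906 in²; tension across gage: (2.0625 − 1×0.75)×0.625 = 0.82031 in². R_n = min(0.6×65×2.8906, 0.6×50×4.2969) + 1.0×65×0.82031 = min(112.73, 128.91) + 53.32 = 166.05 kips. φR_n = 0.75 × 166.05 = 124.5 kips.
Governing: min(62.6, 157.7, 124.5) = 62.6 kips → bolt shear.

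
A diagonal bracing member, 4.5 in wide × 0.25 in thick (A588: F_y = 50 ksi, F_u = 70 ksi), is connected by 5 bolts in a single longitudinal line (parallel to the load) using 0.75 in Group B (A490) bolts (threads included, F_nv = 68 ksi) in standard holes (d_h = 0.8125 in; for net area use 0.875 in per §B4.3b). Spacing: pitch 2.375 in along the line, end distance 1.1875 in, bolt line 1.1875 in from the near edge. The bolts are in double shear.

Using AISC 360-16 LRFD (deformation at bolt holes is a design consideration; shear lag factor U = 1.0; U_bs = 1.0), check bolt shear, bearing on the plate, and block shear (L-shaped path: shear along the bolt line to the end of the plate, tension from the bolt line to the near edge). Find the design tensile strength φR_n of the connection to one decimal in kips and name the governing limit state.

63.0 kips (block shear governs)

Bolt shear: A_b = π(0.75)²/4 = 0.44179 in². φR_n = 0.75 × 68 × 0.44179 × 5 × 2 = 225.3 kips.
Bearing (0.25 in plate, F_u = 70 ksi): end bolts L_c = 1.1875 − 0.8125/2 = 0.78125, R_n = min(1.2×0.78125×0.25×70, 2.4×0.75×0.25×70) = 16.406 kips/bolt; interior L_c = 2.375 − 0.8125 = 1.5625, R_n = 31.5 kips/bolt. φR_n = 0.75 × (1×16.406 + 4×31.5) = 106.8 kips.
Block shear: shear path 1×[1.1875+4×2.375] = 1×10.6875 in, A_gv = 2.6719, A_nv = 1×(10.6875 − 4.5×0.875)×0.25 = 1.6875 in²; tension to near edge: (1.1875 − 0.5×0.875)×0.25 = 0.1875 in². R_n = min(0.6×70×1.6875, 0.6×50×2.6719) + 1.0×70×0.1875 = min(70.875, 80.157) + 13.125 = 84 kips. φR_n = 0.75 × 84 = 63.0 kips.
Governing: min(225.3, 106.8, 63.0) = 63.0 kips → block shear.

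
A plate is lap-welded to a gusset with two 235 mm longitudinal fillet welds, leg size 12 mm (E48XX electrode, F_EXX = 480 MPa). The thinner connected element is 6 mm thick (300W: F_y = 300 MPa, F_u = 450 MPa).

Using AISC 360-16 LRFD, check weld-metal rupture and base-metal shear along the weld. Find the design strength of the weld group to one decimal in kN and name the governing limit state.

Weld metal: throat = 0.707×12 = 8.484 mm, L = 2×235 = 470 mm. φR_n = 0.75 × 0.6 × 480 × 8.484 × 470 = 861.3 kN.
Base metal shear (6 mm plate): yield φR_n = 1.0×0.6×300×6×470 = 507.6 kN; rupture φR_n = 0.75×0.6×450×6×470 = 571.1 kN; take 507.6 kN (yield).
Governing: min(861.3, 507.6) = 507.6 kN → base-metal shear.

507.6 kN (base-metal shear governs)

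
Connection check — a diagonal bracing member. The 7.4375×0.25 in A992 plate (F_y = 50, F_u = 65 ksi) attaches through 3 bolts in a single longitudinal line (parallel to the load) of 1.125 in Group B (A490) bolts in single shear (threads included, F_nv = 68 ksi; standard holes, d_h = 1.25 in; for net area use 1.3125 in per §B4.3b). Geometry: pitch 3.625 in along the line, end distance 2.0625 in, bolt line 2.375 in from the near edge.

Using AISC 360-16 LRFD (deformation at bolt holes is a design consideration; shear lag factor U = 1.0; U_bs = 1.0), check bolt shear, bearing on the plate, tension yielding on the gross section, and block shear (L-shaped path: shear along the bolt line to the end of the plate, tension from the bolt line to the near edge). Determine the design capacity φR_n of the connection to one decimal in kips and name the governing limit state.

Bolt shear: A_b = π(1.125)²/4 = 0.99402 in². φR_n = 0.75 × 68 × 0.99402 × 3 × 1 = 152.1 kips.
Bearing (0.25 in plate, F_u = 65 ksi): end bolts L_c = 2.0625 − 1.25/2 = 1.4375, R_n = min(1.2×1.4375×0.25×65, 2.4×1.125×0.25×65) = 28.031 kips/bolt; interior L_c = 3.625 − 1.25 = 2.375, R_n = 43.875 kips/bolt. φR_n = 0.75 × (1×28.031 + 2×43.875) = 86.8 kips.
Tension yield (gross): A_g = 7.4375×0.25 = 1.8594 in². φR_n = 0.90 × 50 × 1.8594 = 83.7 kips.
Block shear: shear path 1×[2.0625+2×3.625] = 1×9.3125 in, A_gv = 2.3281, A_nv = 1×(9.3125 − 2.5×1.3125)×0.25 = 1.5078 in²; tension to near edge: (2.375 − 0.5×1.3125)×0.25 = 0.42969 in². R_n = min(0.6×65×1.5078, 0.6×50×2.3281) + 1.0×65×0.42969 = min(58.804, 69.843) + 27.93 = 86.734 kips. φR_n = 0.75 × 86.734 = 65.1 kips.
Governing: min(152.1, 86.8, 83.7, 65.1) = 65.1 kips → block shear.

65.1 kips (block shear governs)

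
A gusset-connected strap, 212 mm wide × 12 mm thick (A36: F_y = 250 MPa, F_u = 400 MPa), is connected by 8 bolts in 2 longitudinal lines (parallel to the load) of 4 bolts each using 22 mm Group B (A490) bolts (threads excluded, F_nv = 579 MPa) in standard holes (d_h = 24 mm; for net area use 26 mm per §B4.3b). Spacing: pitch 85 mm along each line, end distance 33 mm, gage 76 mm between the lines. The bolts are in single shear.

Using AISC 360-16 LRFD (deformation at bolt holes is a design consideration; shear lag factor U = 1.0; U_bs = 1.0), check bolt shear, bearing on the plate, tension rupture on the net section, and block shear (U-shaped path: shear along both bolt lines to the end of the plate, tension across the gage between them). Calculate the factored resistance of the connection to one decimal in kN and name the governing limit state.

576.0 kN (net-section rupture governs)

Bolt shear: A_b = π(22)²/4 = 380.13 mm². φR_n = 0.75 × 579 × 380.13 × 8 × 1 = 1320.6 kN.
Bearing (12 mm plate, F_u = 400 MPa): end bolts L_c = 33 − 24/2 = 21, R_n = min(1.2×21×12×400, 2.4×22×12×400) = 120.96 kN/bolt; interior L_c = 85 − 24 = 61, R_n = 253.44 kN/bolt. φR_n = 0.75 × (2×120.96 + 6×253.44) = 1321.9 kN.
Tension rupture (net): A_n = (212 − 2×26)×12 = 1920 mm² (U = 1.0, A_e = A_n). φR_n = 0.75 × 400 × 1920 = 576.0 kN.
Block shear: shear path 2×[33+3×85] = 2×288 mm, A_gv = 6912, A_nv = 2×(288 − 3.5×26)×12 = 4728 mm²; tension across gage: (76 − 1×26)×12 = 600 mm². R_n = min(0.6×400×4728, 0.6×250×6912) + 1.0×400×600 = min(1134.7, 1036.8) + 240 = 1276.8 kN. φR_n = 0.75 × 1276.8 = 957.6 kN.
Governing: min(1320.6, 1321.9, 576.0, 957.6) = 576.0 kN → net-section rupture.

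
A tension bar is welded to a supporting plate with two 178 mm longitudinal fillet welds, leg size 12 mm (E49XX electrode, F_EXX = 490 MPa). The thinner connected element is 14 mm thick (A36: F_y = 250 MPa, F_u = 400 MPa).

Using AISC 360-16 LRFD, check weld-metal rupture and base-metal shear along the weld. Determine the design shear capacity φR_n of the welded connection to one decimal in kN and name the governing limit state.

666.0 kN (weld metal governs)

Weld metal: throat = 0.707×12 = 8.484 mm, L = 2×178 = 356 mm. φR_n = 0.75 × 0.6 × 490 × 8.484 × 356 = 666.0 kN.
Base metal shear (14 mm plate): yield φR_n = 1.0×0.6×250×14×356 = 747.6 kN; rupture φR_n = 0.75×0.6×400×14×356 = 897.1 kN; take 747.6 kN (yield).
Governing: min(666.0, 747.6) = 666.0 kN → weld metal.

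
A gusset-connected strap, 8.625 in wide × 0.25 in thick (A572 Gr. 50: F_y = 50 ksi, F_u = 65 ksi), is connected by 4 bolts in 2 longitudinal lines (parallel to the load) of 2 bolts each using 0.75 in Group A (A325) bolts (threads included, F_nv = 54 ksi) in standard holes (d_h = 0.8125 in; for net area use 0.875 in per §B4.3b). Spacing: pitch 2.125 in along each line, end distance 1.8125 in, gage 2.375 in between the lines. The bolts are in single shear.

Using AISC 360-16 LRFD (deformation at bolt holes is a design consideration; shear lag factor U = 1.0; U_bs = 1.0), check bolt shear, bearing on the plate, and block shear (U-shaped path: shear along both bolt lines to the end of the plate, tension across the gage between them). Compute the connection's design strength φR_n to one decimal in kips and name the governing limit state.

Bolt shear: A_b = π(0.75)²/4 = 0.44179 in². φR_n = 0.75 × 54 × 0.44179 × 4 × 1 = 71.6 kips.
Bearing (0.25 in plate, F_u = 65 ksi): end bolts L_c = 1.8125 − 0.8125/2 = 1.40625, R_n = min(1.2×1.40625×0.25×65, 2.4×0.75×0.25×65) = 27.422 kips/bolt; interior L_c = 2.125 − 0.8125 = 1.3125, R_n = 25.594 kips/bolt. φR_n = 0.75 × (2×27.422 + 2×25.594) = 79.5 kips.
Block shear: shear path 2×[1.8125+1×2.125] = 2×3.9375 in, A_gv = 1.9688, A_nv = 2×(3.9375 − 1.5×0.875)×0.25 = 1.3125 in²; tension across gage: (2.375 − 1×0.875)×0.25 = 0.375 in². R_n = min(0.6×65×1.3125, 0.6×50×1.9688) + 1.0×65×0.375 = min(51.188, 59.064) + 24.375 = 75.563 kips. φR_n = 0.75 × 75.563 = 56.7 kips.
Governing: min(71.6, 79.5, 56.7) = 56.7 kips → block shear.

56.7 kips (block shear governs)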